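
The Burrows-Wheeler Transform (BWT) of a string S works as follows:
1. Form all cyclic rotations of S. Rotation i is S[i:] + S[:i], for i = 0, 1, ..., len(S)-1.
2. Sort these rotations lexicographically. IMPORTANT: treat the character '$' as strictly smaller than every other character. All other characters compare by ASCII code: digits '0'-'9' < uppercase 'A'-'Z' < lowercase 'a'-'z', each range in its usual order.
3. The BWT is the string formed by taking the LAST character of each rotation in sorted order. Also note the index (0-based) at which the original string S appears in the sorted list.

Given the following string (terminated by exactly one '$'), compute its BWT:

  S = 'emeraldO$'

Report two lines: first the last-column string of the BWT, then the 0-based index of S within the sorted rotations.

All 9 rotations (rotation i = S[i:]+S[:i]):
  rot[0] = emeraldO$
  rot[1] = meraldO$e
  rot[2] = eraldO$em
  rot[3] = raldO$eme
  rot[4] = aldO$emer
  rot[5] = ldO$emera
  rot[6] = dO$emeral
  rot[7] = O$emerald
  rot[8] = $emeraldO
Sorted (with $ < everything):
  sorted[0] = $emeraldO  (last char: 'O')
  sorted[1] = O$emerald  (last char: 'd')
  sorted[2] = aldO$emer  (last char: 'r')
  sorted[3] = dO$emeral  (last char: 'l')
  sorted[4] = emeraldO$  (last char: '$')
  sorted[5] = eraldO$em  (last char: 'm')
  sorted[6] = ldO$emera  (last char: 'a')
  sorted[7] = meraldO$e  (last char: 'e')
  sorted[8] = raldO$eme  (last char: 'e')
Last column: Odrl$maee
Original string S is at sorted index 4

Answer: Odrl$maee
4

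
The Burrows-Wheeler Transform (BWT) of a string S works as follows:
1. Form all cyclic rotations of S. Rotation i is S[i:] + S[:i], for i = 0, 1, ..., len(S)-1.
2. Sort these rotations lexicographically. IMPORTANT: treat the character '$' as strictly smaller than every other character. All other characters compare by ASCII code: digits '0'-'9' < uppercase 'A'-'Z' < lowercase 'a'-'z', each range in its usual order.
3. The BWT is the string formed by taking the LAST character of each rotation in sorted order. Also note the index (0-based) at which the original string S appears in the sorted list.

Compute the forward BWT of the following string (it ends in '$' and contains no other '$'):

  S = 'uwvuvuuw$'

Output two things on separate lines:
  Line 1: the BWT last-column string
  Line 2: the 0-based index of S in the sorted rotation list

Answer: wvvu$uwuu
4

Derivation:
All 9 rotations (rotation i = S[i:]+S[:i]):
  rot[0] = uwvuvuuw$
  rot[1] = wvuvuuw$u
  rot[2] = vuvuuw$uw
  rot[3] = uvuuw$uwv
  rot[4] = vuuw$uwvu
  rot[5] = uuw$uwvuv
  rot[6] = uw$uwvuvu
  rot[7] = w$uwvuvuu
  rot[8] = $uwvuvuuw
Sorted (with $ < everything):
  sorted[0] = $uwvuvuuw  (last char: 'w')
  sorted[1] = uuw$uwvuv  (last char: 'v')
  sorted[2] = uvuuw$uwv  (last char: 'v')
  sorted[3] = uw$uwvuvu  (last char: 'u')
  sorted[4] = uwvuvuuw$  (last char: '$')
  sorted[5] = vuuw$uwvu  (last char: 'u')
  sorted[6] = vuvuuw$uw  (last char: 'w')
  sorted[7] = w$uwvuvuu  (last char: 'u')
  sorted[8] = wvuvuuw$u  (last char: 'u')
Last column: wvvu$uwuu
Original string S is at sorted index 4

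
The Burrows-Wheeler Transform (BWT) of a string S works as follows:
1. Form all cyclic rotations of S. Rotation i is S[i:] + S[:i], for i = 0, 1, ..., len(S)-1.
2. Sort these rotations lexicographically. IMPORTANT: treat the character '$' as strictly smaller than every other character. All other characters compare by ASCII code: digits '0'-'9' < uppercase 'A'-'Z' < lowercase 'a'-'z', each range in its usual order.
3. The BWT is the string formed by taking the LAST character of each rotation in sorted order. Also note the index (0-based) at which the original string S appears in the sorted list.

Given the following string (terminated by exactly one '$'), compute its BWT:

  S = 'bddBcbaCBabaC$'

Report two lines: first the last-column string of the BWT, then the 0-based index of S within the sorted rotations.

All 14 rotations (rotation i = S[i:]+S[:i]):
  rot[0] = bddBcbaCBabaC$
  rot[1] = ddBcbaCBabaC$b
  rot[2] = dBcbaCBabaC$bd
  rot[3] = BcbaCBabaC$bdd
  rot[4] = cbaCBabaC$bddB
  rot[5] = baCBabaC$bddBc
  rot[6] = aCBabaC$bddBcb
  rot[7] = CBabaC$bddBcba
  rot[8] = BabaC$bddBcbaC
  rot[9] = abaC$bddBcbaCB
  rot[10] = baC$bddBcbaCBa
  rot[11] = aC$bddBcbaCBab
  rot[12] = C$bddBcbaCBaba
  rot[13] = $bddBcbaCBabaC
Sorted (with $ < everything):
  sorted[0] = $bddBcbaCBabaC  (last char: 'C')
  sorted[1] = BabaC$bddBcbaC  (last char: 'C')
  sorted[2] = BcbaCBabaC$bdd  (last char: 'd')
  sorted[3] = C$bddBcbaCBaba  (last char: 'a')
  sorted[4] = CBabaC$bddBcba  (last char: 'a')
  sorted[5] = aC$bddBcbaCBab  (last char: 'b')
  sorted[6] = aCBabaC$bddBcb  (last char: 'b')
  sorted[7] = abaC$bddBcbaCB  (last char: 'B')
  sorted[8] = baC$bddBcbaCBa  (last char: 'a')
  sorted[9] = baCBabaC$bddBc  (last char: 'c')
  sorted[10] = bddBcbaCBabaC$  (last char: '$')
  sorted[11] = cbaCBabaC$bddB  (last char: 'B')
  sorted[12] = dBcbaCBabaC$bd  (last char: 'd')
  sorted[13] = ddBcbaCBabaC$b  (last char: 'b')
Last column: CCdaabbBac$Bdb
Original string S is at sorted index 10

Answer: CCdaabbBac$Bdb
10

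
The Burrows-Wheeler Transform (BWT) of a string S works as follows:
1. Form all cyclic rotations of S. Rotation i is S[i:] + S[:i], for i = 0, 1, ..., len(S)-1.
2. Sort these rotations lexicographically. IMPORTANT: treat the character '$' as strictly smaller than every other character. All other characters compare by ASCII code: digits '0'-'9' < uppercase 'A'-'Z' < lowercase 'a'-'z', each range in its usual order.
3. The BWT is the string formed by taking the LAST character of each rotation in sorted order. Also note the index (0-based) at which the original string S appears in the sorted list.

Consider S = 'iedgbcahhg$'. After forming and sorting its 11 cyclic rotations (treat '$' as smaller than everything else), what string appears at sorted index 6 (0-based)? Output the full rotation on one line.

Answer: g$iedgbcahh

Derivation:
All 11 rotations (rotation i = S[i:]+S[:i]):
  rot[0] = iedgbcahhg$
  rot[1] = edgbcahhg$i
  rot[2] = dgbcahhg$ie
  rot[3] = gbcahhg$ied
  rot[4] = bcahhg$iedg
  rot[5] = cahhg$iedgb
  rot[6] = ahhg$iedgbc
  rot[7] = hhg$iedgbca
  rot[8] = hg$iedgbcah
  rot[9] = g$iedgbcahh
  rot[10] = $iedgbcahhg
Sorted (with $ < everything):
  sorted[0] = $iedgbcahhg
  sorted[1] = ahhg$iedgbc
  sorted[2] = bcahhg$iedg
  sorted[3] = cahhg$iedgb
  sorted[4] = dgbcahhg$ie
  sorted[5] = edgbcahhg$i
  sorted[6] = g$iedgbcahh
  sorted[7] = gbcahhg$ied
  sorted[8] = hg$iedgbcah
  sorted[9] = hhg$iedgbca
  sorted[10] = iedgbcahhg$
sorted[6] = g$iedgbcahh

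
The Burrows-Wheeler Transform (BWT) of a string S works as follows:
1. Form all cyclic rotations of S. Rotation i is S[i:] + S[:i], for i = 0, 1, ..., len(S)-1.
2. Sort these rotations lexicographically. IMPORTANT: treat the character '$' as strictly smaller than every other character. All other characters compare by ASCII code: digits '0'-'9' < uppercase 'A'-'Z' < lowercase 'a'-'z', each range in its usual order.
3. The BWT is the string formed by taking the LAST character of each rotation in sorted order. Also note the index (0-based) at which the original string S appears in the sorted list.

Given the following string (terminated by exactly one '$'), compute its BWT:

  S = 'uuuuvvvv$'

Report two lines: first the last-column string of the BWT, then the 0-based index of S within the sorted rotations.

All 9 rotations (rotation i = S[i:]+S[:i]):
  rot[0] = uuuuvvvv$
  rot[1] = uuuvvvv$u
  rot[2] = uuvvvv$uu
  rot[3] = uvvvv$uuu
  rot[4] = vvvv$uuuu
  rot[5] = vvv$uuuuv
  rot[6] = vv$uuuuvv
  rot[7] = v$uuuuvvv
  rot[8] = $uuuuvvvv
Sorted (with $ < everything):
  sorted[0] = $uuuuvvvv  (last char: 'v')
  sorted[1] = uuuuvvvv$  (last char: '$')
  sorted[2] = uuuvvvv$u  (last char: 'u')
  sorted[3] = uuvvvv$uu  (last char: 'u')
  sorted[4] = uvvvv$uuu  (last char: 'u')
  sorted[5] = v$uuuuvvv  (last char: 'v')
  sorted[6] = vv$uuuuvv  (last char: 'v')
  sorted[7] = vvv$uuuuv  (last char: 'v')
  sorted[8] = vvvv$uuuu  (last char: 'u')
Last column: v$uuuvvvu
Original string S is at sorted index 1

Answer: v$uuuvvvu
1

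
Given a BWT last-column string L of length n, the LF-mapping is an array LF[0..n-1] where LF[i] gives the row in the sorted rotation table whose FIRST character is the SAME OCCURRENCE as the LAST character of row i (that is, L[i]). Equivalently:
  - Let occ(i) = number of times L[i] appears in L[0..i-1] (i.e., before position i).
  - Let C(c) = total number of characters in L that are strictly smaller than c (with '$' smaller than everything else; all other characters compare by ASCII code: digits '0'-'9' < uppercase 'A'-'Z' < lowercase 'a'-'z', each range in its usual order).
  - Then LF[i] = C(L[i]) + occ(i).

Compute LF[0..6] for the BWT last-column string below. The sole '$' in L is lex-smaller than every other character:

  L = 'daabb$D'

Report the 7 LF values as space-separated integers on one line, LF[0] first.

Answer: 6 2 3 4 5 0 1

Derivation:
Char counts: '$':1, 'D':1, 'a':2, 'b':2, 'd':1
C (first-col start): C('$')=0, C('D')=1, C('a')=2, C('b')=4, C('d')=6
L[0]='d': occ=0, LF[0]=C('d')+0=6+0=6
L[1]='a': occ=0, LF[1]=C('a')+0=2+0=2
L[2]='a': occ=1, LF[2]=C('a')+1=2+1=3
L[3]='b': occ=0, LF[3]=C('b')+0=4+0=4
L[4]='b': occ=1, LF[4]=C('b')+1=4+1=5
L[5]='$': occ=0, LF[5]=C('$')+0=0+0=0
L[6]='D': occ=0, LF[6]=C('D')+0=1+0=1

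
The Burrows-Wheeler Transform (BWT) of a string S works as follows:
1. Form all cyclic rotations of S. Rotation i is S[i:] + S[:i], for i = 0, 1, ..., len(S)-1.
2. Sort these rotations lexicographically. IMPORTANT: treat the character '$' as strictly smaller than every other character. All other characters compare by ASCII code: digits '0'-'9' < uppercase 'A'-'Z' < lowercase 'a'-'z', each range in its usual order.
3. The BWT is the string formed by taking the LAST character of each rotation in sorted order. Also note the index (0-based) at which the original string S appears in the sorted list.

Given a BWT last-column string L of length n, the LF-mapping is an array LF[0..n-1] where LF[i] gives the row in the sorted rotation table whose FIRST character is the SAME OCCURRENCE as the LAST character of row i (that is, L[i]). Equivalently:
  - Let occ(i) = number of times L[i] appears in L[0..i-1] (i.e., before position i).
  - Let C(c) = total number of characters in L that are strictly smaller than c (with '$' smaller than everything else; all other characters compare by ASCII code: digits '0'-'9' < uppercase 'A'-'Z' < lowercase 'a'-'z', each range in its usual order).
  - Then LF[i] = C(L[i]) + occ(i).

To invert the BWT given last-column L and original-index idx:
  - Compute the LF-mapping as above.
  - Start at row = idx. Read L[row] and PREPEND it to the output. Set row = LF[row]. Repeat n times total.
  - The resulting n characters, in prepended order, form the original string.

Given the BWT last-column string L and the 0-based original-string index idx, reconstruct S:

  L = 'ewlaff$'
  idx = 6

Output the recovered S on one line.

Answer: waffle$

Derivation:
LF mapping: 2 6 5 1 3 4 0
Walk LF starting at row 6, prepending L[row]:
  step 1: row=6, L[6]='$', prepend. Next row=LF[6]=0
  step 2: row=0, L[0]='e', prepend. Next row=LF[0]=2
  step 3: row=2, L[2]='l', prepend. Next row=LF[2]=5
  step 4: row=5, L[5]='f', prepend. Next row=LF[5]=4
  step 5: row=4, L[4]='f', prepend. Next row=LF[4]=3
  step 6: row=3, L[3]='a', prepend. Next row=LF[3]=1
  step 7: row=1, L[1]='w', prepend. Next row=LF[1]=6
Reversed output: waffle$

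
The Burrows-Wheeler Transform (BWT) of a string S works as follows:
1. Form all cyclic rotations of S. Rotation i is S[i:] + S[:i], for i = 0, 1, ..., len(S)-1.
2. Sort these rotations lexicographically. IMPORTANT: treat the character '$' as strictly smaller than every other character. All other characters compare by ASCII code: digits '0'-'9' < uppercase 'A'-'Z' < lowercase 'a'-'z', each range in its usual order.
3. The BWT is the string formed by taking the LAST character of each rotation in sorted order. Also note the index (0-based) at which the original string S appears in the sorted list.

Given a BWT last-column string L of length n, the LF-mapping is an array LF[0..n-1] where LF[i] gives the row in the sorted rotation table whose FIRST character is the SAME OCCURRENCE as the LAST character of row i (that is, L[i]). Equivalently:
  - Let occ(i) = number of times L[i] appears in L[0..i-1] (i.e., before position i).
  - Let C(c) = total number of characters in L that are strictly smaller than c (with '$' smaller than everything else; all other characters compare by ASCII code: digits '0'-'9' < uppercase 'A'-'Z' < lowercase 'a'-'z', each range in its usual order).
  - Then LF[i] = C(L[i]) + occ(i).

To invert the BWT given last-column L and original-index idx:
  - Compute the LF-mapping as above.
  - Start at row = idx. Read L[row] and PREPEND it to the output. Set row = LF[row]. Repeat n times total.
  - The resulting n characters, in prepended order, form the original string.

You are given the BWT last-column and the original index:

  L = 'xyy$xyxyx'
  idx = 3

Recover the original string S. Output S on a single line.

LF mapping: 1 5 6 0 2 7 3 8 4
Walk LF starting at row 3, prepending L[row]:
  step 1: row=3, L[3]='$', prepend. Next row=LF[3]=0
  step 2: row=0, L[0]='x', prepend. Next row=LF[0]=1
  step 3: row=1, L[1]='y', prepend. Next row=LF[1]=5
  step 4: row=5, L[5]='y', prepend. Next row=LF[5]=7
  step 5: row=7, L[7]='y', prepend. Next row=LF[7]=8
  step 6: row=8, L[8]='x', prepend. Next row=LF[8]=4
  step 7: row=4, L[4]='x', prepend. Next row=LF[4]=2
  step 8: row=2, L[2]='y', prepend. Next row=LF[2]=6
  step 9: row=6, L[6]='x', prepend. Next row=LF[6]=3
Reversed output: xyxxyyyx$

Answer: xyxxyyyx$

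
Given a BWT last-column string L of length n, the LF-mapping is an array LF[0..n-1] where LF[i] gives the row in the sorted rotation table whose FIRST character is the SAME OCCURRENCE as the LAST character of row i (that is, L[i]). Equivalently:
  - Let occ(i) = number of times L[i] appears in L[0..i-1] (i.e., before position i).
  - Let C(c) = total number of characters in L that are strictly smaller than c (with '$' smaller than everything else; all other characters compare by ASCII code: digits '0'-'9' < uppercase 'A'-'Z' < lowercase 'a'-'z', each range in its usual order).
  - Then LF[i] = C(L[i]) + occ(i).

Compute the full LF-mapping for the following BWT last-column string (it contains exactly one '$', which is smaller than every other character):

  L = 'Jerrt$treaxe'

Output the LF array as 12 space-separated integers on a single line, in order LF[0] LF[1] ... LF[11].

Char counts: '$':1, 'J':1, 'a':1, 'e':3, 'r':3, 't':2, 'x':1
C (first-col start): C('$')=0, C('J')=1, C('a')=2, C('e')=3, C('r')=6, C('t')=9, C('x')=11
L[0]='J': occ=0, LF[0]=C('J')+0=1+0=1
L[1]='e': occ=0, LF[1]=C('e')+0=3+0=3
L[2]='r': occ=0, LF[2]=C('r')+0=6+0=6
L[3]='r': occ=1, LF[3]=C('r')+1=6+1=7
L[4]='t': occ=0, LF[4]=C('t')+0=9+0=9
L[5]='$': occ=0, LF[5]=C('$')+0=0+0=0
L[6]='t': occ=1, LF[6]=C('t')+1=9+1=10
L[7]='r': occ=2, LF[7]=C('r')+2=6+2=8
L[8]='e': occ=1, LF[8]=C('e')+1=3+1=4
L[9]='a': occ=0, LF[9]=C('a')+0=2+0=2
L[10]='x': occ=0, LF[10]=C('x')+0=11+0=11
L[11]='e': occ=2, LF[11]=C('e')+2=3+2=5

Answer: 1 3 6 7 9 0 10 8 4 2 11 5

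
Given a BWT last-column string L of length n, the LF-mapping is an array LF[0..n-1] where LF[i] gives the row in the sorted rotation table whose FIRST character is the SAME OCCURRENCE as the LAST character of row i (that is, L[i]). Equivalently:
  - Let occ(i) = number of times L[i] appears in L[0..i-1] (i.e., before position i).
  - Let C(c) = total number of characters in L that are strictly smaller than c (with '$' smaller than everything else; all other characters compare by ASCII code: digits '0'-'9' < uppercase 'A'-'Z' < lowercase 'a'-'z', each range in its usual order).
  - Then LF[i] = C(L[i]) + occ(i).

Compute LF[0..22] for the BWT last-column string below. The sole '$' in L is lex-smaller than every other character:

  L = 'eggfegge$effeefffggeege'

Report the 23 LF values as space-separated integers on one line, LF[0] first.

Char counts: '$':1, 'e':9, 'f':6, 'g':7
C (first-col start): C('$')=0, C('e')=1, C('f')=10, C('g')=16
L[0]='e': occ=0, LF[0]=C('e')+0=1+0=1
L[1]='g': occ=0, LF[1]=C('g')+0=16+0=16
L[2]='g': occ=1, LF[2]=C('g')+1=16+1=17
L[3]='f': occ=0, LF[3]=C('f')+0=10+0=10
L[4]='e': occ=1, LF[4]=C('e')+1=1+1=2
L[5]='g': occ=2, LF[5]=C('g')+2=16+2=18
L[6]='g': occ=3, LF[6]=C('g')+3=16+3=19
L[7]='e': occ=2, LF[7]=C('e')+2=1+2=3
L[8]='$': occ=0, LF[8]=C('$')+0=0+0=0
L[9]='e': occ=3, LF[9]=C('e')+3=1+3=4
L[10]='f': occ=1, LF[10]=C('f')+1=10+1=11
L[11]='f': occ=2, LF[11]=C('f')+2=10+2=12
L[12]='e': occ=4, LF[12]=C('e')+4=1+4=5
L[13]='e': occ=5, LF[13]=C('e')+5=1+5=6
L[14]='f': occ=3, LF[14]=C('f')+3=10+3=13
L[15]='f': occ=4, LF[15]=C('f')+4=10+4=14
L[16]='f': occ=5, LF[16]=C('f')+5=10+5=15
L[17]='g': occ=4, LF[17]=C('g')+4=16+4=20
L[18]='g': occ=5, LF[18]=C('g')+5=16+5=21
L[19]='e': occ=6, LF[19]=C('e')+6=1+6=7
L[20]='e': occ=7, LF[20]=C('e')+7=1+7=8
L[21]='g': occ=6, LF[21]=C('g')+6=16+6=22
L[22]='e': occ=8, LF[22]=C('e')+8=1+8=9

Answer: 1 16 17 10 2 18 19 3 0 4 11 12 5 6 13 14 15 20 21 7 8 22 9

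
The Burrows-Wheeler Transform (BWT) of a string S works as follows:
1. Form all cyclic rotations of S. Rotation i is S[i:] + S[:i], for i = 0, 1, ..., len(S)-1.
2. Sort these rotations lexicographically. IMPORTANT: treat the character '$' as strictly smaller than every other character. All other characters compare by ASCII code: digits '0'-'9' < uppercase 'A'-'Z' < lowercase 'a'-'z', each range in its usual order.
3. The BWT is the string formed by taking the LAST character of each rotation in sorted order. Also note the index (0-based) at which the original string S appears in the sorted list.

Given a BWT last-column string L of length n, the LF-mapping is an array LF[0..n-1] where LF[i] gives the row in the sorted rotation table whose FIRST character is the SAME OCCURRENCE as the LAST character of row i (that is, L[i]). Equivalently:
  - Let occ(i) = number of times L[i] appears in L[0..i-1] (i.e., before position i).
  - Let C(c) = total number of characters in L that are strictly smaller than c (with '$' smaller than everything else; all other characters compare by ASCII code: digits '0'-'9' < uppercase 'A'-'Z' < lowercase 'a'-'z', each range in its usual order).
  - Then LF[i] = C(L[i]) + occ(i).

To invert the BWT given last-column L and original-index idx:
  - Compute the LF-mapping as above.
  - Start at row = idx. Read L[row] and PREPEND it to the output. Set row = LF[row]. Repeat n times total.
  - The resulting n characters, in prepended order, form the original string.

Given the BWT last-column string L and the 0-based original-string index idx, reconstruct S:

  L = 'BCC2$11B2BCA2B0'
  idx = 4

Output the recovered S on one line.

Answer: 212C0CBBABC12B$

Derivation:
LF mapping: 8 12 13 4 0 2 3 9 5 10 14 7 6 11 1
Walk LF starting at row 4, prepending L[row]:
  step 1: row=4, L[4]='$', prepend. Next row=LF[4]=0
  step 2: row=0, L[0]='B', prepend. Next row=LF[0]=8
  step 3: row=8, L[8]='2', prepend. Next row=LF[8]=5
  step 4: row=5, L[5]='1', prepend. Next row=LF[5]=2
  step 5: row=2, L[2]='C', prepend. Next row=LF[2]=13
  step 6: row=13, L[13]='B', prepend. Next row=LF[13]=11
  step 7: row=11, L[11]='A', prepend. Next row=LF[11]=7
  step 8: row=7, L[7]='B', prepend. Next row=LF[7]=9
  step 9: row=9, L[9]='B', prepend. Next row=LF[9]=10
  step 10: row=10, L[10]='C', prepend. Next row=LF[10]=14
  step 11: row=14, L[14]='0', prepend. Next row=LF[14]=1
  step 12: row=1, L[1]='C', prepend. Next row=LF[1]=12
  step 13: row=12, L[12]='2', prepend. Next row=LF[12]=6
  step 14: row=6, L[6]='1', prepend. Next row=LF[6]=3
  step 15: row=3, L[3]='2', prepend. Next row=LF[3]=4
Reversed output: 212C0CBBABC12B$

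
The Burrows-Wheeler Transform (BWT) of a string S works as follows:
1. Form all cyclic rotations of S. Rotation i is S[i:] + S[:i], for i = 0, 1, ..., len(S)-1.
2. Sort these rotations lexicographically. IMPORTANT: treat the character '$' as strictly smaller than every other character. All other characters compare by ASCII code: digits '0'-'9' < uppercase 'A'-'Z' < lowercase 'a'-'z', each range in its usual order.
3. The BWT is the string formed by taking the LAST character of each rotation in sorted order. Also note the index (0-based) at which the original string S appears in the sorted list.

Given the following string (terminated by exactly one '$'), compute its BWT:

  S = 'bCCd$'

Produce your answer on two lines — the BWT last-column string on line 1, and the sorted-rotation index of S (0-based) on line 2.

Answer: dbC$C
3

Derivation:
All 5 rotations (rotation i = S[i:]+S[:i]):
  rot[0] = bCCd$
  rot[1] = CCd$b
  rot[2] = Cd$bC
  rot[3] = d$bCC
  rot[4] = $bCCd
Sorted (with $ < everything):
  sorted[0] = $bCCd  (last char: 'd')
  sorted[1] = CCd$b  (last char: 'b')
  sorted[2] = Cd$bC  (last char: 'C')
  sorted[3] = bCCd$  (last char: '$')
  sorted[4] = d$bCC  (last char: 'C')
Last column: dbC$C
Original string S is at sorted index 3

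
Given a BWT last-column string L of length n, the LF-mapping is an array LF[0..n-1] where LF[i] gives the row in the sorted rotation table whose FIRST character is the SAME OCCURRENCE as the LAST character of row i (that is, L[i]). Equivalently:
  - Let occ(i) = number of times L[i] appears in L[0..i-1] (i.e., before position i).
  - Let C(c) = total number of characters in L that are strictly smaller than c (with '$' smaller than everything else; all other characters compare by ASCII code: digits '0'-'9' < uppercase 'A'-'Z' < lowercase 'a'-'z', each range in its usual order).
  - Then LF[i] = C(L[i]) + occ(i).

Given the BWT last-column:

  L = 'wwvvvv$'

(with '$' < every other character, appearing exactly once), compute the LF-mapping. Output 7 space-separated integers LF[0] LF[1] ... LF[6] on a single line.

Char counts: '$':1, 'v':4, 'w':2
C (first-col start): C('$')=0, C('v')=1, C('w')=5
L[0]='w': occ=0, LF[0]=C('w')+0=5+0=5
L[1]='w': occ=1, LF[1]=C('w')+1=5+1=6
L[2]='v': occ=0, LF[2]=C('v')+0=1+0=1
L[3]='v': occ=1, LF[3]=C('v')+1=1+1=2
L[4]='v': occ=2, LF[4]=C('v')+2=1+2=3
L[5]='v': occ=3, LF[5]=C('v')+3=1+3=4
L[6]='$': occ=0, LF[6]=C('$')+0=0+0=0

Answer: 5 6 1 2 3 4 0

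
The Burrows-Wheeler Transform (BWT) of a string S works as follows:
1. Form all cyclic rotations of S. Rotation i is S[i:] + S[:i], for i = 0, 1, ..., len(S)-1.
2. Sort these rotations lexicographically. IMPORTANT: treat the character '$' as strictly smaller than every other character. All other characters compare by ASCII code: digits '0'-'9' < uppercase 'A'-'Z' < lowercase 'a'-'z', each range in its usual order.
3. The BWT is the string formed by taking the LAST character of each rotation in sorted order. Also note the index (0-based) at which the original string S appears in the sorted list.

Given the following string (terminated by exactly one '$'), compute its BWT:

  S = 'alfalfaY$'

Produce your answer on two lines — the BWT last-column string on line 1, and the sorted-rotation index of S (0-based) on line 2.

Answer: Yaff$llaa
4

Derivation:
All 9 rotations (rotation i = S[i:]+S[:i]):
  rot[0] = alfalfaY$
  rot[1] = lfalfaY$a
  rot[2] = falfaY$al
  rot[3] = alfaY$alf
  rot[4] = lfaY$alfa
  rot[5] = faY$alfal
  rot[6] = aY$alfalf
  rot[7] = Y$alfalfa
  rot[8] = $alfalfaY
Sorted (with $ < everything):
  sorted[0] = $alfalfaY  (last char: 'Y')
  sorted[1] = Y$alfalfa  (last char: 'a')
  sorted[2] = aY$alfalf  (last char: 'f')
  sorted[3] = alfaY$alf  (last char: 'f')
  sorted[4] = alfalfaY$  (last char: '$')
  sorted[5] = faY$alfal  (last char: 'l')
  sorted[6] = falfaY$al  (last char: 'l')
  sorted[7] = lfaY$alfa  (last char: 'a')
  sorted[8] = lfalfaY$a  (last char: 'a')
Last column: Yaff$llaa
Original string S is at sorted index 4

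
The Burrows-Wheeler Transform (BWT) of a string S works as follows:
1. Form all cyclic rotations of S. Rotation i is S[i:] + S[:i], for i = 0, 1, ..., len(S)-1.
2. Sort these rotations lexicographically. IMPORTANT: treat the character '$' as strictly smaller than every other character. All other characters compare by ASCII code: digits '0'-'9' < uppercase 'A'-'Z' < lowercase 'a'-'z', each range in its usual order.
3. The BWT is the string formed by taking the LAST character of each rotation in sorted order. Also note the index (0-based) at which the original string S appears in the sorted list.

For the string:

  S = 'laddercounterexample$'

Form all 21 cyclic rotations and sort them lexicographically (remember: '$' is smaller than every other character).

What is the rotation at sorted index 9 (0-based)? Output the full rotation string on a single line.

Answer: example$laddercounter

Derivation:
All 21 rotations (rotation i = S[i:]+S[:i]):
  rot[0] = laddercounterexample$
  rot[1] = addercounterexample$l
  rot[2] = ddercounterexample$la
  rot[3] = dercounterexample$lad
  rot[4] = ercounterexample$ladd
  rot[5] = rcounterexample$ladde
  rot[6] = counterexample$ladder
  rot[7] = ounterexample$ladderc
  rot[8] = unterexample$ladderco
  rot[9] = nterexample$laddercou
  rot[10] = terexample$laddercoun
  rot[11] = erexample$laddercount
  rot[12] = rexample$laddercounte
  rot[13] = example$laddercounter
  rot[14] = xample$laddercountere
  rot[15] = ample$laddercounterex
  rot[16] = mple$laddercounterexa
  rot[17] = ple$laddercounterexam
  rot[18] = le$laddercounterexamp
  rot[19] = e$laddercounterexampl
  rot[20] = $laddercounterexample
Sorted (with $ < everything):
  sorted[0] = $laddercounterexample
  sorted[1] = addercounterexample$l
  sorted[2] = ample$laddercounterex
  sorted[3] = counterexample$ladder
  sorted[4] = ddercounterexample$la
  sorted[5] = dercounterexample$lad
  sorted[6] = e$laddercounterexampl
  sorted[7] = ercounterexample$ladd
  sorted[8] = erexample$laddercount
  sorted[9] = example$laddercounter
  sorted[10] = laddercounterexample$
  sorted[11] = le$laddercounterexamp
  sorted[12] = mple$laddercounterexa
  sorted[13] = nterexample$laddercou
  sorted[14] = ounterexample$ladderc
  sorted[15] = ple$laddercounterexam
  sorted[16] = rcounterexample$ladde
  sorted[17] = rexample$laddercounte
  sorted[18] = terexample$laddercoun
  sorted[19] = unterexample$ladderco
  sorted[20] = xample$laddercountere
sorted[9] = example$laddercounter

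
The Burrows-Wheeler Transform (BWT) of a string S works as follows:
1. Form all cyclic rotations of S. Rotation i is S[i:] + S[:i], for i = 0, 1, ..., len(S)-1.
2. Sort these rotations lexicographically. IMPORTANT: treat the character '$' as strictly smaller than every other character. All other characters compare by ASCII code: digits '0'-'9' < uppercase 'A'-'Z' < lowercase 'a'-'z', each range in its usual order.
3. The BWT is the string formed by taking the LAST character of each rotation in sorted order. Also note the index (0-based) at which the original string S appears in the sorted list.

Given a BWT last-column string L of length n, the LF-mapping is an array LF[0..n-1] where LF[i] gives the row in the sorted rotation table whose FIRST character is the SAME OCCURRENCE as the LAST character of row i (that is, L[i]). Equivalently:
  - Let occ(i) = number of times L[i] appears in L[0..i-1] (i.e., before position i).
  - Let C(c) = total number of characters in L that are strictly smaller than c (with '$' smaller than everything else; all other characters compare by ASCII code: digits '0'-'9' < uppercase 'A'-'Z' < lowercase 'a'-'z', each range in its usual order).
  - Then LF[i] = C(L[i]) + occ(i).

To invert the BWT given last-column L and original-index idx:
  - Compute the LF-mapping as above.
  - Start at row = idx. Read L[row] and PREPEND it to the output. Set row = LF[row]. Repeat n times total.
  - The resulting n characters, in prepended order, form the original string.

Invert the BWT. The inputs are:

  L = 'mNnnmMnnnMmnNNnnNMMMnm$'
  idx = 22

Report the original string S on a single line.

LF mapping: 10 6 14 15 11 1 16 17 18 2 12 19 7 8 20 21 9 3 4 5 22 13 0
Walk LF starting at row 22, prepending L[row]:
  step 1: row=22, L[22]='$', prepend. Next row=LF[22]=0
  step 2: row=0, L[0]='m', prepend. Next row=LF[0]=10
  step 3: row=10, L[10]='m', prepend. Next row=LF[10]=12
  step 4: row=12, L[12]='N', prepend. Next row=LF[12]=7
  step 5: row=7, L[7]='n', prepend. Next row=LF[7]=17
  step 6: row=17, L[17]='M', prepend. Next row=LF[17]=3
  step 7: row=3, L[3]='n', prepend. Next row=LF[3]=15
  step 8: row=15, L[15]='n', prepend. Next row=LF[15]=21
  step 9: row=21, L[21]='m', prepend. Next row=LF[21]=13
  step 10: row=13, L[13]='N', prepend. Next row=LF[13]=8
  step 11: row=8, L[8]='n', prepend. Next row=LF[8]=18
  step 12: row=18, L[18]='M', prepend. Next row=LF[18]=4
  step 13: row=4, L[4]='m', prepend. Next row=LF[4]=11
  step 14: row=11, L[11]='n', prepend. Next row=LF[11]=19
  step 15: row=19, L[19]='M', prepend. Next row=LF[19]=5
  step 16: row=5, L[5]='M', prepend. Next row=LF[5]=1
  step 17: row=1, L[1]='N', prepend. Next row=LF[1]=6
  step 18: row=6, L[6]='n', prepend. Next row=LF[6]=16
  step 19: row=16, L[16]='N', prepend. Next row=LF[16]=9
  step 20: row=9, L[9]='M', prepend. Next row=LF[9]=2
  step 21: row=2, L[2]='n', prepend. Next row=LF[2]=14
  step 22: row=14, L[14]='n', prepend. Next row=LF[14]=20
  step 23: row=20, L[20]='n', prepend. Next row=LF[20]=22
Reversed output: nnnMNnNMMnmMnNmnnMnNmm$

Answer: nnnMNnNMMnmMnNmnnMnNmm$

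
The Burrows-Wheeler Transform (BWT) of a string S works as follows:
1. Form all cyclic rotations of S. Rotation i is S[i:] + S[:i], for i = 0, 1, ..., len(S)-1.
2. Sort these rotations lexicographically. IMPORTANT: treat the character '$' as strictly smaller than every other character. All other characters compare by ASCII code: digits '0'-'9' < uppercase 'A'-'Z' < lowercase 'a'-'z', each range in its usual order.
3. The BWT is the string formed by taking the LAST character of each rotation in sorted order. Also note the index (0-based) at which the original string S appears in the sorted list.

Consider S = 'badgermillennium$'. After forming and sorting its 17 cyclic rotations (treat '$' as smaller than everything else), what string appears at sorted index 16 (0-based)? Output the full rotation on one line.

All 17 rotations (rotation i = S[i:]+S[:i]):
  rot[0] = badgermillennium$
  rot[1] = adgermillennium$b
  rot[2] = dgermillennium$ba
  rot[3] = germillennium$bad
  rot[4] = ermillennium$badg
  rot[5] = rmillennium$badge
  rot[6] = millennium$badger
  rot[7] = illennium$badgerm
  rot[8] = llennium$badgermi
  rot[9] = lennium$badgermil
  rot[10] = ennium$badgermill
  rot[11] = nnium$badgermille
  rot[12] = nium$badgermillen
  rot[13] = ium$badgermillenn
  rot[14] = um$badgermillenni
  rot[15] = m$badgermillenniu
  rot[16] = $badgermillennium
Sorted (with $ < everything):
  sorted[0] = $badgermillennium
  sorted[1] = adgermillennium$b
  sorted[2] = badgermillennium$
  sorted[3] = dgermillennium$ba
  sorted[4] = ennium$badgermill
  sorted[5] = ermillennium$badg
  sorted[6] = germillennium$bad
  sorted[7] = illennium$badgerm
  sorted[8] = ium$badgermillenn
  sorted[9] = lennium$badgermil
  sorted[10] = llennium$badgermi
  sorted[11] = m$badgermillenniu
  sorted[12] = millennium$badger
  sorted[13] = nium$badgermillen
  sorted[14] = nnium$badgermille
  sorted[15] = rmillennium$badge
  sorted[16] = um$badgermillenni
sorted[16] = um$badgermillenni

Answer: um$badgermillenni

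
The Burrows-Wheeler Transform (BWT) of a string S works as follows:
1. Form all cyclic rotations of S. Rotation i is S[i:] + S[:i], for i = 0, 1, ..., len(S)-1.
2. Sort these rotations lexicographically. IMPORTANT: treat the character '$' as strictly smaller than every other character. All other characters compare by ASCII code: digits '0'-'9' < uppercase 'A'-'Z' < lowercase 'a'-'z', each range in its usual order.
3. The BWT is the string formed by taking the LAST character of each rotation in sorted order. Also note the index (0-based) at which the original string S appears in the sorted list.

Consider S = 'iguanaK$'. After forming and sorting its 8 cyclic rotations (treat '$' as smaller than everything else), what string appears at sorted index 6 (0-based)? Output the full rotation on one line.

Answer: naK$igua

Derivation:
All 8 rotations (rotation i = S[i:]+S[:i]):
  rot[0] = iguanaK$
  rot[1] = guanaK$i
  rot[2] = uanaK$ig
  rot[3] = anaK$igu
  rot[4] = naK$igua
  rot[5] = aK$iguan
  rot[6] = K$iguana
  rot[7] = $iguanaK
Sorted (with $ < everything):
  sorted[0] = $iguanaK
  sorted[1] = K$iguana
  sorted[2] = aK$iguan
  sorted[3] = anaK$igu
  sorted[4] = guanaK$i
  sorted[5] = iguanaK$
  sorted[6] = naK$igua
  sorted[7] = uanaK$ig
sorted[6] = naK$igua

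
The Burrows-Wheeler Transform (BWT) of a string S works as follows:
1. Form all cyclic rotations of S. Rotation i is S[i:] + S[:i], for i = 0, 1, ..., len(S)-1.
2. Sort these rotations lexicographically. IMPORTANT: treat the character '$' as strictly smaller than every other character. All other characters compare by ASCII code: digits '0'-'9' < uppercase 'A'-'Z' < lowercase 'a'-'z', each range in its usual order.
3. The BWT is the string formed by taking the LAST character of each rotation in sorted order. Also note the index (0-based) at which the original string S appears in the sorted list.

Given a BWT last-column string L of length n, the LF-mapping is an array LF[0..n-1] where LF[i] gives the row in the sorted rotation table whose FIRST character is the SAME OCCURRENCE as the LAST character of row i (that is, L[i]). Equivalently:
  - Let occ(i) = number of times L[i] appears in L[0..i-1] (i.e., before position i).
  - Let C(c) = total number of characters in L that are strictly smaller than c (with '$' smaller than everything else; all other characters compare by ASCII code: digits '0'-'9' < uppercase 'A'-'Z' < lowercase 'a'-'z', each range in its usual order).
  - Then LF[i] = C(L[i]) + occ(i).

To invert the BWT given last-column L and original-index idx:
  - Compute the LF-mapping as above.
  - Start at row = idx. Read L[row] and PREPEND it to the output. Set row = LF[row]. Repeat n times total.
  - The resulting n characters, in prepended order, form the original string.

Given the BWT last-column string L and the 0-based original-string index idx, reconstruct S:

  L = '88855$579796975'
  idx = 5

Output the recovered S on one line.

Answer: 68559979855778$

Derivation:
LF mapping: 9 10 11 1 2 0 3 6 12 7 13 5 14 8 4
Walk LF starting at row 5, prepending L[row]:
  step 1: row=5, L[5]='$', prepend. Next row=LF[5]=0
  step 2: row=0, L[0]='8', prepend. Next row=LF[0]=9
  step 3: row=9, L[9]='7', prepend. Next row=LF[9]=7
  step 4: row=7, L[7]='7', prepend. Next row=LF[7]=6
  step 5: row=6, L[6]='5', prepend. Next row=LF[6]=3
  step 6: row=3, L[3]='5', prepend. Next row=LF[3]=1
  step 7: row=1, L[1]='8', prepend. Next row=LF[1]=10
  step 8: row=10, L[10]='9', prepend. Next row=LF[10]=13
  step 9: row=13, L[13]='7', prepend. Next row=LF[13]=8
  step 10: row=8, L[8]='9', prepend. Next row=LF[8]=12
  step 11: row=12, L[12]='9', prepend. Next row=LF[12]=14
  step 12: row=14, L[14]='5', prepend. Next row=LF[14]=4
  step 13: row=4, L[4]='5', prepend. Next row=LF[4]=2
  step 14: row=2, L[2]='8', prepend. Next row=LF[2]=11
  step 15: row=11, L[11]='6', prepend. Next row=LF[11]=5
Reversed output: 68559979855778$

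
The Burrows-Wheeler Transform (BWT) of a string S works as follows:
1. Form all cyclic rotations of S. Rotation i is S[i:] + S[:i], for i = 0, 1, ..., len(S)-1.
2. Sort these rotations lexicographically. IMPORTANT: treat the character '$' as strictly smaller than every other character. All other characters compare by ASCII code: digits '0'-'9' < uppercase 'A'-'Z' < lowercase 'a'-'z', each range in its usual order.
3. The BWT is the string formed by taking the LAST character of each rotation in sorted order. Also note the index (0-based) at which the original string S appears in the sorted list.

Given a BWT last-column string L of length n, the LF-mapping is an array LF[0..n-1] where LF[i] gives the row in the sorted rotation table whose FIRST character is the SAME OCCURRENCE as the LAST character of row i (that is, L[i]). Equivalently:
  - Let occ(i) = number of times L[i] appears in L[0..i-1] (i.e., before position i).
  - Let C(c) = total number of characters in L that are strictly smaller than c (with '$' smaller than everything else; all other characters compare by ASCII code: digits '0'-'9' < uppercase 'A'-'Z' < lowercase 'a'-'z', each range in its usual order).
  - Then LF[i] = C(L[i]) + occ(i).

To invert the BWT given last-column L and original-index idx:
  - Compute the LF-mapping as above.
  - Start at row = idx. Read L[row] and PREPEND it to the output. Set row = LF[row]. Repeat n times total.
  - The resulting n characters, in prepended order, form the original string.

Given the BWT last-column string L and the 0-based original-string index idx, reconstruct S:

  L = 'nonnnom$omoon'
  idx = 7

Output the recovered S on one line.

Answer: noooomnnmonn$

Derivation:
LF mapping: 3 8 4 5 6 9 1 0 10 2 11 12 7
Walk LF starting at row 7, prepending L[row]:
  step 1: row=7, L[7]='$', prepend. Next row=LF[7]=0
  step 2: row=0, L[0]='n', prepend. Next row=LF[0]=3
  step 3: row=3, L[3]='n', prepend. Next row=LF[3]=5
  step 4: row=5, L[5]='o', prepend. Next row=LF[5]=9
  step 5: row=9, L[9]='m', prepend. Next row=LF[9]=2
  step 6: row=2, L[2]='n', prepend. Next row=LF[2]=4
  step 7: row=4, L[4]='n', prepend. Next row=LF[4]=6
  step 8: row=6, L[6]='m', prepend. Next row=LF[6]=1
  step 9: row=1, L[1]='o', prepend. Next row=LF[1]=8
  step 10: row=8, L[8]='o', prepend. Next row=LF[8]=10
  step 11: row=10, L[10]='o', prepend. Next row=LF[10]=11
  step 12: row=11, L[11]='o', prepend. Next row=LF[11]=12
  step 13: row=12, L[12]='n', prepend. Next row=LF[12]=7
Reversed output: noooomnnmonn$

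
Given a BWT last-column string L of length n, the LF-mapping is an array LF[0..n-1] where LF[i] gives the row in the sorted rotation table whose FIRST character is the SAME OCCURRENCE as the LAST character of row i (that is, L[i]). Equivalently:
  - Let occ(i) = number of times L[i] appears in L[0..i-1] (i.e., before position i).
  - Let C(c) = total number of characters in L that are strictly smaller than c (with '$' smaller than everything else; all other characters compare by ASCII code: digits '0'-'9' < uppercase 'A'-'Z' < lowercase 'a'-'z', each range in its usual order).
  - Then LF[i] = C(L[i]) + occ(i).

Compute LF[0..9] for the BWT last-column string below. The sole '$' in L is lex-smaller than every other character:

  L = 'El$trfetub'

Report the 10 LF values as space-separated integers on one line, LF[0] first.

Char counts: '$':1, 'E':1, 'b':1, 'e':1, 'f':1, 'l':1, 'r':1, 't':2, 'u':1
C (first-col start): C('$')=0, C('E')=1, C('b')=2, C('e')=3, C('f')=4, C('l')=5, C('r')=6, C('t')=7, C('u')=9
L[0]='E': occ=0, LF[0]=C('E')+0=1+0=1
L[1]='l': occ=0, LF[1]=C('l')+0=5+0=5
L[2]='$': occ=0, LF[2]=C('$')+0=0+0=0
L[3]='t': occ=0, LF[3]=C('t')+0=7+0=7
L[4]='r': occ=0, LF[4]=C('r')+0=6+0=6
L[5]='f': occ=0, LF[5]=C('f')+0=4+0=4
L[6]='e': occ=0, LF[6]=C('e')+0=3+0=3
L[7]='t': occ=1, LF[7]=C('t')+1=7+1=8
L[8]='u': occ=0, LF[8]=C('u')+0=9+0=9
L[9]='b': occ=0, LF[9]=C('b')+0=2+0=2

Answer: 1 5 0 7 6 4 3 8 9 2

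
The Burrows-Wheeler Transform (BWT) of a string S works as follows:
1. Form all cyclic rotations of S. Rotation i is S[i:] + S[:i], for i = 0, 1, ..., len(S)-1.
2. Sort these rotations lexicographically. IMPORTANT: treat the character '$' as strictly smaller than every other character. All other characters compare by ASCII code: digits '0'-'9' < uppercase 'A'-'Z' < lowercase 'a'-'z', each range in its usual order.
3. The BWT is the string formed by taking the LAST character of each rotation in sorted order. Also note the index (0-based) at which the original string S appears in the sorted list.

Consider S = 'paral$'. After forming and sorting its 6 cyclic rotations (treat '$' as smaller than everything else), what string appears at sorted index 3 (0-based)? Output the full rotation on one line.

All 6 rotations (rotation i = S[i:]+S[:i]):
  rot[0] = paral$
  rot[1] = aral$p
  rot[2] = ral$pa
  rot[3] = al$par
  rot[4] = l$para
  rot[5] = $paral
Sorted (with $ < everything):
  sorted[0] = $paral
  sorted[1] = al$par
  sorted[2] = aral$p
  sorted[3] = l$para
  sorted[4] = paral$
  sorted[5] = ral$pa
sorted[3] = l$para

Answer: l$para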